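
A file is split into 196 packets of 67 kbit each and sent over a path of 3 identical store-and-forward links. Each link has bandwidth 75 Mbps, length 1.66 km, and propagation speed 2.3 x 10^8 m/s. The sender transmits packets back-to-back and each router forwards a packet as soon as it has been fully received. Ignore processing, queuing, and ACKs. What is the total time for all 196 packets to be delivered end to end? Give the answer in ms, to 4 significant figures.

Per-hop transmission t_tx = L/R = 67000/75000000 = 0.893333 ms.
Per-hop propagation t_prop = 1660/2.3e+08 = 0.00721739 ms.
Pipeline fill: first packet needs 3·t_tx to clear all hops; remaining 195 packets each add one t_tx.
Total = (3+196-1)·t_tx + 3·t_prop = 198·0.893333 + 3·0.00721739 = 176.9 ms.

176.9 ms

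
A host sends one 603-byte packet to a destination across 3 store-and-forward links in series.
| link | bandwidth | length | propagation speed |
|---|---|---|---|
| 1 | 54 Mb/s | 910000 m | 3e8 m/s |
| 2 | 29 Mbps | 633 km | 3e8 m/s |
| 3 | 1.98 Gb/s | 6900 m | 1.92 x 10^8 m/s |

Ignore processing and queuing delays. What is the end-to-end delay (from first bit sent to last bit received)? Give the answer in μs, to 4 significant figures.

L = 603 × 8 = 4824 bits.
Transmission delays (L/R per hop): 89.3333, 166.345, 2.43636 μs; sum = 258.115 μs.
Propagation delays (d/s per hop): 3033.33, 2110, 35.9375 μs; sum = 5179.27 μs.
End-to-end = 5437 μs.

5437 μs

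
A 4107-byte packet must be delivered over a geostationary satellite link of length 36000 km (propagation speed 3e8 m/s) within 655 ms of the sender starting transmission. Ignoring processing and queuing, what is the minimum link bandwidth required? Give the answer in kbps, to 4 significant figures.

61.41 kbps

L = 32856 bits.
Propagation delay = 36000000 / 300000000 = 120 ms.
Transmission budget = 655 − 120 = 535 ms.
R ≥ L / t_tx = 32856 bits / 0.535 s = 61.41 kbps.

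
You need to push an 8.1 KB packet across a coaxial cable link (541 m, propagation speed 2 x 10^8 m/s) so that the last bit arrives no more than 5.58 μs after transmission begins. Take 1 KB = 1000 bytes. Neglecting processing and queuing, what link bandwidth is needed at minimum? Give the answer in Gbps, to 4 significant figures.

22.54 Gbps

L = 64800 bits.
Propagation delay = 541 / 200000000 = 2.705 μs.
Transmission budget = 5.58 − 2.705 = 2.875 μs.
R ≥ L / t_tx = 64800 bits / 2.875e-06 s = 22.54 Gbps.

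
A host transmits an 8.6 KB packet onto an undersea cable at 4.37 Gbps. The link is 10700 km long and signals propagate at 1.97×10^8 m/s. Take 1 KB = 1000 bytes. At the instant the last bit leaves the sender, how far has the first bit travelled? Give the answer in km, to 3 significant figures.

t_tx = L/R = 68800/4370000000 = 1.57437e-05 s.
Distance = s × t_tx = 197000000 × 1.57437e-05 = 3.10 km.

3.10 km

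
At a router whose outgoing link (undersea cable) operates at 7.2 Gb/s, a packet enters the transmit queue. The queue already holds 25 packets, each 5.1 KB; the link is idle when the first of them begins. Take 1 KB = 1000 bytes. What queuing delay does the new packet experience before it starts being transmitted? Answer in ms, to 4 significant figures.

Each queued packet: L/R = 40800/7200000000 = 0.00566667 ms.
25 queued → 0.141667 ms.
Queuing delay = 0.1417 ms.

0.1417 ms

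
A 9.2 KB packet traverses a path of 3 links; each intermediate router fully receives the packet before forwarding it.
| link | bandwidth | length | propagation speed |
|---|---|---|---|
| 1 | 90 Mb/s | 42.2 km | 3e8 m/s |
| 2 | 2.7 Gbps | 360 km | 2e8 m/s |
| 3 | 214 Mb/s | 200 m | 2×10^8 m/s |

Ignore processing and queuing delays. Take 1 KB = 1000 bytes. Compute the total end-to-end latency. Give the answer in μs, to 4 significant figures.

3131 μs

L = 73600 bits.
Transmission delays (L/R per hop): 817.778, 27.2593, 343.925 μs; sum = 1188.96 μs.
Propagation delays (d/s per hop): 140.667, 1800, 1 μs; sum = 1941.67 μs.
End-to-end = 3131 μs.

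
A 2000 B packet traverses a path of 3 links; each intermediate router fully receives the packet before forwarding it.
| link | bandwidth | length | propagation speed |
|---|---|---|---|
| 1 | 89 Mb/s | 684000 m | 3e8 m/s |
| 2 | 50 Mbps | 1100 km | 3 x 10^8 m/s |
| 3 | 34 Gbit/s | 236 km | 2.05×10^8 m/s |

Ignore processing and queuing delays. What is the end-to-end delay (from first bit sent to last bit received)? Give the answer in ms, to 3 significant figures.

L = 2000 × 8 = 16000 bits.
Transmission delays (L/R per hop): 0.179775, 0.32, 0.000470588 ms; sum = 0.500246 ms.
Propagation delays (d/s per hop): 2.28, 3.66667, 1.15122 ms; sum = 7.09789 ms.
End-to-end = 7.60 ms.

7.60 ms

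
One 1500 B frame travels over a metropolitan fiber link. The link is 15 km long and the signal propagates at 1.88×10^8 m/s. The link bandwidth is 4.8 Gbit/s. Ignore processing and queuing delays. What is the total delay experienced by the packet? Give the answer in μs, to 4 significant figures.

82.29 μs

L = 1500 × 8 = 12000 bits.
Transmission delay = L/R = 12000 / 4800000000 = 2.5 μs.
Propagation delay = d/s = 15000 m / 188000000 m/s = 79.7872 μs.
Total = 82.29 μs.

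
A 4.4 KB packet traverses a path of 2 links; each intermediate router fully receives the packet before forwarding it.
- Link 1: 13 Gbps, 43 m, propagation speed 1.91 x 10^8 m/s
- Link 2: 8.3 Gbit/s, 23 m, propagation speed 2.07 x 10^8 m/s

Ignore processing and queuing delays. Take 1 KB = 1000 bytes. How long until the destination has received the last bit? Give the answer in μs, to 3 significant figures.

L = 35200 bits.
Transmission delays (L/R per hop): 2.70769, 4.24096 μs; sum = 6.94866 μs.
Propagation delays (d/s per hop): 0.225131, 0.111111 μs; sum = 0.336242 μs.
End-to-end = 7.28 μs.

7.28 μs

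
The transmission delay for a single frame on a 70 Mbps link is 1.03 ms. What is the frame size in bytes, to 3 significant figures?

L = R × t_tx = 70000000 b/s × 0.00103 s = 72100 bits.
In bytes: 72100 / 8 = 9010 bytes.

9010 bytes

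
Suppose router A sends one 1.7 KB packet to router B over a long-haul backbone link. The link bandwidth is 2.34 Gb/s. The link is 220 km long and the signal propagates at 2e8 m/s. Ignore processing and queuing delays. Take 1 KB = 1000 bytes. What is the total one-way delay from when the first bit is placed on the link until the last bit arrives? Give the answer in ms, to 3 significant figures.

L = 13600 bits.
Transmission delay = L/R = 13600 / 2340000000 = 0.00581197 ms.
Propagation delay = d/s = 220000 m / 200000000 m/s = 1.1 ms.
Total = 1.11 ms.

1.11 ms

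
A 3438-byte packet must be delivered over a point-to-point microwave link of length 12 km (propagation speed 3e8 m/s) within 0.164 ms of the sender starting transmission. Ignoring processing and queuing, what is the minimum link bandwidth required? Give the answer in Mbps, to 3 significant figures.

L = 27504 bits.
Propagation delay = 12000 / 300000000 = 0.04 ms.
Transmission budget = 0.164 − 0.04 = 0.124 ms.
R ≥ L / t_tx = 27504 bits / 0.000124 s = 222 Mbps.

222 Mbps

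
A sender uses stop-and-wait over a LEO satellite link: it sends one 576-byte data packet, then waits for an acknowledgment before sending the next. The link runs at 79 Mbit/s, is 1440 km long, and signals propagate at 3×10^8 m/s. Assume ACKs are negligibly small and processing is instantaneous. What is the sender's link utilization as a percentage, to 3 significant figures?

t_tx = L/R = 4608/79000000 = 5.83291e-05 s.
t_prop = 1440000/300000000 = 0.0048 s; RTT = 0.0096 s.
Cycle = t_tx + RTT = 0.00965833 s.
Utilization = t_tx / cycle = 5.83291e-05/0.00965833 = 0.604 %.

0.604 %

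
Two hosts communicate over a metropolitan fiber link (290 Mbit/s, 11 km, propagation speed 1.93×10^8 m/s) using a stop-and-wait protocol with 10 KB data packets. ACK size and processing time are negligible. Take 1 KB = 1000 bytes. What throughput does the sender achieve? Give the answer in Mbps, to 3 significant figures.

205 Mbps

t_tx = L/R = 80000/290000000 = 0.000275862 s.
t_prop = 11000/193000000 = 5.69948e-05 s; RTT = 0.00011399 s.
Cycle = t_tx + RTT = 0.000389852 s.
Throughput = L / cycle = 80000 / 0.000389852 = 205 Mbps.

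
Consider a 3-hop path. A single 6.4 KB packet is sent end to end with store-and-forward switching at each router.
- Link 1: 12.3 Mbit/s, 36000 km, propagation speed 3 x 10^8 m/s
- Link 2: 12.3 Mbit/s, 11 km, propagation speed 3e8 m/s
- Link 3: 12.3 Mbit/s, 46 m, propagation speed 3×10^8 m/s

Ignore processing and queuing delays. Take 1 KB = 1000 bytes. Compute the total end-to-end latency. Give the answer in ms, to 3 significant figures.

133 ms

L = 51200 bits.
Transmission delay per hop = L/R = 51200/12300000 = 4.1626 ms; 3 hops → 12.4878 ms.
Propagation delays (d/s per hop): 120, 0.0366667, 0.000153333 ms; sum = 120.037 ms.
End-to-end = 133 ms.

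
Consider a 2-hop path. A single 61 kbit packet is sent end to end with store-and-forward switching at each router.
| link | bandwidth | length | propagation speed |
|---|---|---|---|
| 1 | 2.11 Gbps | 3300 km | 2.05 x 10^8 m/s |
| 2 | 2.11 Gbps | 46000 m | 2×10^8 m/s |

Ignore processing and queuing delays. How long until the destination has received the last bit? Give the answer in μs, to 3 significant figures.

L = 61000 bits.
Transmission delay per hop = L/R = 61000/2.11e+09 = 28.91 μs; 2 hops → 57.8199 μs.
Propagation delays (d/s per hop): 16097.6, 230 μs; sum = 16327.6 μs.
End-to-end = 16400 μs.

16400 μs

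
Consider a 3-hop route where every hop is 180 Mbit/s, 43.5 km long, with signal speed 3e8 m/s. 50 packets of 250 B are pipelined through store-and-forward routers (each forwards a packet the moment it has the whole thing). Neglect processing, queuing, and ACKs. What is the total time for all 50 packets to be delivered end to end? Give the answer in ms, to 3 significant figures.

Per-hop transmission t_tx = L/R = 2000/180000000 = 0.0111111 ms.
Per-hop propagation t_prop = 43500/300000000 = 0.145 ms.
Pipeline fill: first packet needs 3·t_tx to clear all hops; remaining 49 packets each add one t_tx.
Total = (3+50-1)·t_tx + 3·t_prop = 52·0.0111111 + 3·0.145 = 1.01 ms.

1.01 ms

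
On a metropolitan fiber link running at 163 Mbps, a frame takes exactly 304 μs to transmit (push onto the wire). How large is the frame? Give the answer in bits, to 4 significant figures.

49550 bits

L = R × t_tx = 163000000 b/s × 0.000304 s = 49552 bits.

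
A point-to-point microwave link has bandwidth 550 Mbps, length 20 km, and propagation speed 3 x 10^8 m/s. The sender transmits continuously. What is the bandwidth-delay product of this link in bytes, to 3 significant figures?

Propagation delay = 20000 / 300000000 = 6.66667e-05 s.
BDP = R × t_prop = 550000000 × 6.66667e-05 = 36666.7 bits.
In bytes: 36666.7/8 = 4580 bytes.

4580 bytes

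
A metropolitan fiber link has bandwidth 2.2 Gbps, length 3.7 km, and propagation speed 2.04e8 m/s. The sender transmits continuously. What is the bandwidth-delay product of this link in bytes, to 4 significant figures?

4988 bytes

Propagation delay = 3700 / 204000000 = 1.81373e-05 s.
BDP = R × t_prop = 2200000000 × 1.81373e-05 = 39902 bits.
In bytes: 39902/8 = 4988 bytes.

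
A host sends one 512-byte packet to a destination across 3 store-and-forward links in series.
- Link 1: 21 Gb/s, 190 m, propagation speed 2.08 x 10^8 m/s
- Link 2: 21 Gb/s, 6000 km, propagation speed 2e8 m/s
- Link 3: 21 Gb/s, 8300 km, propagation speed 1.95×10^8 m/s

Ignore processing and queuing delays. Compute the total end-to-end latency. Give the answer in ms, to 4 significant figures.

L = 512 × 8 = 4096 bits.
Transmission delay per hop = L/R = 4096/21000000000 = 0.000195048 ms; 3 hops → 0.000585143 ms.
Propagation delays (d/s per hop): 0.000913462, 30, 42.5641 ms; sum = 72.565 ms.
End-to-end = 72.57 ms.

72.57 ms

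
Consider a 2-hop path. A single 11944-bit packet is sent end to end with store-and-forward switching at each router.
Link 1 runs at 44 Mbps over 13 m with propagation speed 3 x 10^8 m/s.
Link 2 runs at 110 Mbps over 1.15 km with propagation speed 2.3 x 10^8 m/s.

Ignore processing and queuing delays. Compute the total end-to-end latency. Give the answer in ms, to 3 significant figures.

Transmission delays (L/R per hop): 0.271455, 0.108582 ms; sum = 0.380036 ms.
Propagation delays (d/s per hop): 4.33333e-05, 0.005 ms; sum = 0.00504333 ms.
End-to-end = 0.385 ms.

0.385 ms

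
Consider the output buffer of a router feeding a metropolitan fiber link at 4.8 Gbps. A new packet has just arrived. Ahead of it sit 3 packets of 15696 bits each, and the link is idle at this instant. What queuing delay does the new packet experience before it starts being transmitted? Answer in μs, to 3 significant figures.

Each queued packet: L/R = 15696/4800000000 = 3.27 μs.
3 queued → 9.81 μs.
Queuing delay = 9.81 μs.

9.81 μs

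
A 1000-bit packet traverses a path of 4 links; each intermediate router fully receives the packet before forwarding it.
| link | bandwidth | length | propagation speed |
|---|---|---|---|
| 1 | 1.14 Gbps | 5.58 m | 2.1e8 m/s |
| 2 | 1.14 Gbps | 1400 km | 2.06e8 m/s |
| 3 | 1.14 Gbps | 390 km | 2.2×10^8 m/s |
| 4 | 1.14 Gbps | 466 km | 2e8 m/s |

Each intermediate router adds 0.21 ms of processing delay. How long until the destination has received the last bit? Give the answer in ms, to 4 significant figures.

Transmission delay per hop = L/R = 1000/1140000000 = 0.000877193 ms; 4 hops → 0.00350877 ms.
Propagation delays (d/s per hop): 2.65714e-05, 6.79612, 1.77273, 2.33 ms; sum = 10.8989 ms.
Processing at 3 router(s): 3 × 0.21 ms = 0.63 ms.
End-to-end = 11.53 ms.

11.53 ms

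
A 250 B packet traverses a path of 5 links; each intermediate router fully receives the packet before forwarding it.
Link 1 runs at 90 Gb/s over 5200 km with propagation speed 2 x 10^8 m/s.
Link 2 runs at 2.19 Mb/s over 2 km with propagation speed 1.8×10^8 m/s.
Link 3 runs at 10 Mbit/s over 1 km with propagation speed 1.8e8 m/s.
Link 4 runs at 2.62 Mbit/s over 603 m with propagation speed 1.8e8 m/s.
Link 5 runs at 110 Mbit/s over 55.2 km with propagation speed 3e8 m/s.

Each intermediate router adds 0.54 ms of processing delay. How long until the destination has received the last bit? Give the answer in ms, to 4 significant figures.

30.26 ms

L = 250 × 8 = 2000 bits.
Transmission delays (L/R per hop): 2.22222e-05, 0.913242, 0.2, 0.763359, 0.0181818 ms; sum = 1.8948 ms.
Propagation delays (d/s per hop): 26, 0.0111111, 0.00555556, 0.00335, 0.184 ms; sum = 26.204 ms.
Processing at 4 router(s): 4 × 0.54 ms = 2.16 ms.
End-to-end = 30.26 ms.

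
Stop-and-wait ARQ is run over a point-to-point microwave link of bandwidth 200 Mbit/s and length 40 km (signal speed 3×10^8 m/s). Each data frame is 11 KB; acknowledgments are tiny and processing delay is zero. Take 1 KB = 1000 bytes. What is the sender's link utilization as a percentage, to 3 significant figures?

62.3 %

t_tx = L/R = 88000/200000000 = 0.00044 s.
t_prop = 40000/300000000 = 0.000133333 s; RTT = 0.000266667 s.
Cycle = t_tx + RTT = 0.000706667 s.
Utilization = t_tx / cycle = 0.00044/0.000706667 = 62.3 %.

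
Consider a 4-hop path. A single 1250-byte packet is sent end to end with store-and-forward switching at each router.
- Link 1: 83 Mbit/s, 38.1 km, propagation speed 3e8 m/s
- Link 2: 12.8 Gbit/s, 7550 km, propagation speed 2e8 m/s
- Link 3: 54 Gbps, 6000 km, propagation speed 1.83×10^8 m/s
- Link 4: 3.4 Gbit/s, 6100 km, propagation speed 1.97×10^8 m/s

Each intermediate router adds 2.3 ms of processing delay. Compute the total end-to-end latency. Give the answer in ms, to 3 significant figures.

L = 1250 × 8 = 10000 bits.
Transmission delays (L/R per hop): 0.120482, 0.00078125, 0.000185185, 0.00294118 ms; sum = 0.12439 ms.
Propagation delays (d/s per hop): 0.127, 37.75, 32.7869, 30.9645 ms; sum = 101.628 ms.
Processing at 3 router(s): 3 × 2.3 ms = 6.9 ms.
End-to-end = 109 ms.

109 ms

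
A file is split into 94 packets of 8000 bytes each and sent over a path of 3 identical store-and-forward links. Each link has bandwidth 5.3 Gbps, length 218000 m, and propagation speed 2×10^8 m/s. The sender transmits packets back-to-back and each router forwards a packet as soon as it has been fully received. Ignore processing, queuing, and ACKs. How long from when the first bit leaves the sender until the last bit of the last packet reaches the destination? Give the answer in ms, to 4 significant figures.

Per-hop transmission t_tx = L/R = 64000/5300000000 = 0.0120755 ms.
Per-hop propagation t_prop = 218000/200000000 = 1.09 ms.
Pipeline fill: first packet needs 3·t_tx to clear all hops; remaining 93 packets each add one t_tx.
Total = (3+94-1)·t_tx + 3·t_prop = 96·0.0120755 + 3·1.09 = 4.429 ms.

4.429 ms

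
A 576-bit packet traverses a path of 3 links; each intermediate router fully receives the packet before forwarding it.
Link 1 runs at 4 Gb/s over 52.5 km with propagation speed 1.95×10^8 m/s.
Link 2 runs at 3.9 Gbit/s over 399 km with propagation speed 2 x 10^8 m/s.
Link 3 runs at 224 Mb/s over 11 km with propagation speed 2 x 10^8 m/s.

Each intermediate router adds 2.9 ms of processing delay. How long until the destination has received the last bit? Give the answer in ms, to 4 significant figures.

Transmission delays (L/R per hop): 0.000144, 0.000147692, 0.00257143 ms; sum = 0.00286312 ms.
Propagation delays (d/s per hop): 0.269231, 1.995, 0.055 ms; sum = 2.31923 ms.
Processing at 2 router(s): 2 × 2.9 ms = 5.8 ms.
End-to-end = 8.122 ms.

8.122 ms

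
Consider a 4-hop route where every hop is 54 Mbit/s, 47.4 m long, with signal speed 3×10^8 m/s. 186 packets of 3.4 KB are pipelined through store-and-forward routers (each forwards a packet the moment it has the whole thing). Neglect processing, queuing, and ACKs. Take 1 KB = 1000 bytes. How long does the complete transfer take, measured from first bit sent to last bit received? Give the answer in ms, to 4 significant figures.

Per-hop transmission t_tx = L/R = 27200/54000000 = 0.503704 ms.
Per-hop propagation t_prop = 47.4/300000000 = 0.000158 ms.
Pipeline fill: first packet needs 4·t_tx to clear all hops; remaining 185 packets each add one t_tx.
Total = (4+186-1)·t_tx + 4·t_prop = 189·0.503704 + 4·0.000158 = 95.20 ms.

95.20 ms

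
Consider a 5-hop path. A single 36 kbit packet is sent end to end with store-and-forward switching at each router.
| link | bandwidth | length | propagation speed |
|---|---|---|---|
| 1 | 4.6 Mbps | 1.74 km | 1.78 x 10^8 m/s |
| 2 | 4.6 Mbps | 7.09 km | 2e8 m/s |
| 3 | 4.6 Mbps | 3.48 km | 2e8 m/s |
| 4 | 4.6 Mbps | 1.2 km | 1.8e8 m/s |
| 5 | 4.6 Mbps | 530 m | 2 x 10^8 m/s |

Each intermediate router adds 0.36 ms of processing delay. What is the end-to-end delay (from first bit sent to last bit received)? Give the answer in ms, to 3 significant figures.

40.6 ms

L = 36000 bits.
Transmission delay per hop = L/R = 36000/4600000 = 7.82609 ms; 5 hops → 39.1304 ms.
Propagation delays (d/s per hop): 0.00977528, 0.03545, 0.0174, 0.00666667, 0.00265 ms; sum = 0.0719419 ms.
Processing at 4 router(s): 4 × 0.36 ms = 1.44 ms.
End-to-end = 40.6 ms.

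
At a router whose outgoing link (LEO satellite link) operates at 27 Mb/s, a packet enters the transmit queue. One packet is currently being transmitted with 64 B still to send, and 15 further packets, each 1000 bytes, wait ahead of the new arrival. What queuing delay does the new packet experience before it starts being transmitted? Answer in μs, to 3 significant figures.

4460 μs

Each queued packet: L/R = 8000/27000000 = 296.296 μs.
15 queued → 4444.44 μs.
Plus remaining 512 bits of current packet: 18.963 μs.
Queuing delay = 4460 μs.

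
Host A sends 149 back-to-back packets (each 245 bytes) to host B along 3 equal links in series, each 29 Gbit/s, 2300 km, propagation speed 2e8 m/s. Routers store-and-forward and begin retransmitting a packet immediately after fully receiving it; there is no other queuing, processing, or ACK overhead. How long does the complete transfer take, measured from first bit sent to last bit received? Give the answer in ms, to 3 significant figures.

34.5 ms

Per-hop transmission t_tx = L/R = 1960/29000000000 = 6.75862e-05 ms.
Per-hop propagation t_prop = 2300000/200000000 = 11.5 ms.
Pipeline fill: first packet needs 3·t_tx to clear all hops; remaining 148 packets each add one t_tx.
Total = (3+149-1)·t_tx + 3·t_prop = 151·6.75862e-05 + 3·11.5 = 34.5 ms.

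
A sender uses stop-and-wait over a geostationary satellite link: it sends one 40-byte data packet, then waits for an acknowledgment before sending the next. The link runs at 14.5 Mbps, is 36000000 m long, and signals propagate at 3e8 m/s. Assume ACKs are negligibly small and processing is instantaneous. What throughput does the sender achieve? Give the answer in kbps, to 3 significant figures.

1.33 kbps

t_tx = L/R = 320/14500000 = 2.2069e-05 s.
t_prop = 36000000/300000000 = 0.12 s; RTT = 0.24 s.
Cycle = t_tx + RTT = 0.240022 s.
Throughput = L / cycle = 320 / 0.240022 = 1.33 kbps.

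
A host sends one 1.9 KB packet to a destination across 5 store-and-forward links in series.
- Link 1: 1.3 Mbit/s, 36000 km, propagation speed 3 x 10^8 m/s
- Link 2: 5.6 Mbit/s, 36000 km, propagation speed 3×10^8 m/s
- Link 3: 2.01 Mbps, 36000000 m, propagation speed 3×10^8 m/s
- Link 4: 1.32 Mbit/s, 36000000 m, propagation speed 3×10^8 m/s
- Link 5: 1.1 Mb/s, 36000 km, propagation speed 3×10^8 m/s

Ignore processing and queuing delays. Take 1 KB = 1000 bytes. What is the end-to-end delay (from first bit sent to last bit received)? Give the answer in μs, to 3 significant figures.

647000 μs

L = 15200 bits.
Transmission delays (L/R per hop): 11692.3, 2714.29, 7562.19, 11515.2, 13818.2 μs; sum = 47302.1 μs.
Propagation delays (d/s per hop): 120000, 120000, 120000, 120000, 120000 μs; sum = 600000 μs.
End-to-end = 647000 μs.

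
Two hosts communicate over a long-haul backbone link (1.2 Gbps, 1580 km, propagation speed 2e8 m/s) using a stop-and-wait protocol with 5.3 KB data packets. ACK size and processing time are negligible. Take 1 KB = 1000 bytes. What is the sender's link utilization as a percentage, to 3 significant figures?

t_tx = L/R = 42400/1200000000 = 3.53333e-05 s.
t_prop = 1580000/200000000 = 0.0079 s; RTT = 0.0158 s.
Cycle = t_tx + RTT = 0.0158353 s.
Utilization = t_tx / cycle = 3.53333e-05/0.0158353 = 0.223 %.

0.223 %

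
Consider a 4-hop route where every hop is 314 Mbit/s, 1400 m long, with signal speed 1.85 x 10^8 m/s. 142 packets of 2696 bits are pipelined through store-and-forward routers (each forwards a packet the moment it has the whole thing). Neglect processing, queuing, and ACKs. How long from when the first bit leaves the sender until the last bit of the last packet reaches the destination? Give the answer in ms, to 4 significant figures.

1.275 ms

Per-hop transmission t_tx = L/R = 2696/314000000 = 0.00858599 ms.
Per-hop propagation t_prop = 1400/185000000 = 0.00756757 ms.
Pipeline fill: first packet needs 4·t_tx to clear all hops; remaining 141 packets each add one t_tx.
Total = (4+142-1)·t_tx + 4·t_prop = 145·0.00858599 + 4·0.00756757 = 1.275 ms.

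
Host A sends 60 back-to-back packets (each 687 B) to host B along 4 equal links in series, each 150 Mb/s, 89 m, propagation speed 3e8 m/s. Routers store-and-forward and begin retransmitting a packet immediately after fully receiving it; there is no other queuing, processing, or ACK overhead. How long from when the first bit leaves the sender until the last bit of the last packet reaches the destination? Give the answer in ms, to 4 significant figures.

2.310 ms

Per-hop transmission t_tx = L/R = 5496/150000000 = 0.03664 ms.
Per-hop propagation t_prop = 89/300000000 = 0.000296667 ms.
Pipeline fill: first packet needs 4·t_tx to clear all hops; remaining 59 packets each add one t_tx.
Total = (4+60-1)·t_tx + 4·t_prop = 63·0.03664 + 4·0.000296667 = 2.310 ms.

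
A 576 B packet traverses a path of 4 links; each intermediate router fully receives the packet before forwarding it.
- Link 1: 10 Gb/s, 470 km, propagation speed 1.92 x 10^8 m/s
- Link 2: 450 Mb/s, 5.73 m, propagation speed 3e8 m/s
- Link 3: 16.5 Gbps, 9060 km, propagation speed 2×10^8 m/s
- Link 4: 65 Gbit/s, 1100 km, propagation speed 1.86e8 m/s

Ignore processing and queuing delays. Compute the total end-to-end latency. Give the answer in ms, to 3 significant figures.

L = 576 × 8 = 4608 bits.
Transmission delays (L/R per hop): 0.0004608, 0.01024, 0.000279273, 7.08923e-05 ms; sum = 0.011051 ms.
Propagation delays (d/s per hop): 2.44792, 1.91e-05, 45.3, 5.91398 ms; sum = 53.6619 ms.
End-to-end = 53.7 ms.

53.7 ms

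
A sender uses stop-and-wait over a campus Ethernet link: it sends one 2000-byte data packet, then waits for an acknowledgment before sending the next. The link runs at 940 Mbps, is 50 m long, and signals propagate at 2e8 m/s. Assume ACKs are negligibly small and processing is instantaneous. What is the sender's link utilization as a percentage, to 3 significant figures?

97.1 %

t_tx = L/R = 16000/940000000 = 1.70213e-05 s.
t_prop = 50/200000000 = 2.5e-07 s; RTT = 5e-07 s.
Cycle = t_tx + RTT = 1.75213e-05 s.
Utilization = t_tx / cycle = 1.70213e-05/1.75213e-05 = 97.1 %.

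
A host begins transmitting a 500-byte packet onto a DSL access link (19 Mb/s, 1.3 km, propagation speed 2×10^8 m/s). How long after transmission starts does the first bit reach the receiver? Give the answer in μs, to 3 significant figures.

6.50 μs

First bit experiences only propagation delay: d/s = 1300/200000000 = 6.50 μs.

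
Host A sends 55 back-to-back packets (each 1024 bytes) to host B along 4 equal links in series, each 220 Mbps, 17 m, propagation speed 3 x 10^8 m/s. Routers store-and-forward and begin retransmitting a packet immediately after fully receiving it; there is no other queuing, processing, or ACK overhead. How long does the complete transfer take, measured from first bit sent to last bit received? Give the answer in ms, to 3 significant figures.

Per-hop transmission t_tx = L/R = 8192/220000000 = 0.0372364 ms.
Per-hop propagation t_prop = 17/300000000 = 5.66667e-05 ms.
Pipeline fill: first packet needs 4·t_tx to clear all hops; remaining 54 packets each add one t_tx.
Total = (4+55-1)·t_tx + 4·t_prop = 58·0.0372364 + 4·5.66667e-05 = 2.16 ms.

2.16 ms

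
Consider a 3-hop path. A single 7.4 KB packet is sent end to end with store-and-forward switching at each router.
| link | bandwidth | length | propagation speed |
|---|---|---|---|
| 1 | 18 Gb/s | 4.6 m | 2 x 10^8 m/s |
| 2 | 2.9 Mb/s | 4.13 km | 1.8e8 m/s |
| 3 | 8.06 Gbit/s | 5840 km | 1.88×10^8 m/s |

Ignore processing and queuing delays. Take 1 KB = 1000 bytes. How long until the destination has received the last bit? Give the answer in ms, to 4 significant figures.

L = 59200 bits.
Transmission delays (L/R per hop): 0.00328889, 20.4138, 0.00734491 ms; sum = 20.4244 ms.
Propagation delays (d/s per hop): 2.3e-05, 0.0229444, 31.0638 ms; sum = 31.0868 ms.
End-to-end = 51.51 ms.

51.51 ms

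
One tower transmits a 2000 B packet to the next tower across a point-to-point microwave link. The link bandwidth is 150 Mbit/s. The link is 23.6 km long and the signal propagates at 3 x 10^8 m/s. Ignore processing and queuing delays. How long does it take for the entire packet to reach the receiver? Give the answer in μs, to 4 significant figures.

185.3 μs

L = 2000 × 8 = 16000 bits.
Transmission delay = L/R = 16000 / 150000000 = 106.667 μs.
Propagation delay = d/s = 23600 m / 300000000 m/s = 78.6667 μs.
Total = 185.3 μs.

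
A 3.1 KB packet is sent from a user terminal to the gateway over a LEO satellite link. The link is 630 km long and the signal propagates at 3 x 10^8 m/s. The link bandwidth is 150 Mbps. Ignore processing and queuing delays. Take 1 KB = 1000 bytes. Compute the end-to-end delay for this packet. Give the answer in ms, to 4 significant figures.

L = 24800 bits.
Transmission delay = L/R = 24800 / 150000000 = 0.165333 ms.
Propagation delay = d/s = 630000 m / 300000000 m/s = 2.1 ms.
Total = 2.265 ms.

2.265 ms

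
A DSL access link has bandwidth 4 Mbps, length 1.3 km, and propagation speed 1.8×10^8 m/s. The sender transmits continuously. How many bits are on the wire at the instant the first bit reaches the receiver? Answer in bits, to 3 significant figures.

28.9 bits

Propagation delay = 1300 / 180000000 = 7.22222e-06 s.
BDP = R × t_prop = 4000000 × 7.22222e-06 = 28.8889 bits.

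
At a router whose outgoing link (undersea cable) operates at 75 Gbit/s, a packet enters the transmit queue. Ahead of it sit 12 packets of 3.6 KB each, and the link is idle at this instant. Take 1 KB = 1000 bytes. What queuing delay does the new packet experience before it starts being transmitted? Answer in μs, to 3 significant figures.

Each queued packet: L/R = 28800/75000000000 = 0.384 μs.
12 queued → 4.608 μs.
Queuing delay = 4.61 μs.

4.61 μs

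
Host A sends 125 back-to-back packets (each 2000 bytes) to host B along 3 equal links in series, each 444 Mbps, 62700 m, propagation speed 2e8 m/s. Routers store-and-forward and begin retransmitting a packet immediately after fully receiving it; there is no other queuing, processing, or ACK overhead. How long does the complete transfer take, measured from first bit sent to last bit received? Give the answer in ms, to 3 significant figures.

5.52 ms

Per-hop transmission t_tx = L/R = 16000/444000000 = 0.036036 ms.
Per-hop propagation t_prop = 62700/200000000 = 0.3135 ms.
Pipeline fill: first packet needs 3·t_tx to clear all hops; remaining 124 packets each add one t_tx.
Total = (3+125-1)·t_tx + 3·t_prop = 127·0.036036 + 3·0.3135 = 5.52 ms.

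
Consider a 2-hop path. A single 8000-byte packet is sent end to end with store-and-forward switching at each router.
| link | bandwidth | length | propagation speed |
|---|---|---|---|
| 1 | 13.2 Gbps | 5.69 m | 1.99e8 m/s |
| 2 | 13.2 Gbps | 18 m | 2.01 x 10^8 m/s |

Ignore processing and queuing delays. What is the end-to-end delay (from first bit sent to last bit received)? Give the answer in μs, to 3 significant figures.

9.82 μs

L = 8000 × 8 = 64000 bits.
Transmission delay per hop = L/R = 64000/13200000000 = 4.84848 μs; 2 hops → 9.69697 μs.
Propagation delays (d/s per hop): 0.028593, 0.0895522 μs; sum = 0.118145 μs.
End-to-end = 9.82 μs.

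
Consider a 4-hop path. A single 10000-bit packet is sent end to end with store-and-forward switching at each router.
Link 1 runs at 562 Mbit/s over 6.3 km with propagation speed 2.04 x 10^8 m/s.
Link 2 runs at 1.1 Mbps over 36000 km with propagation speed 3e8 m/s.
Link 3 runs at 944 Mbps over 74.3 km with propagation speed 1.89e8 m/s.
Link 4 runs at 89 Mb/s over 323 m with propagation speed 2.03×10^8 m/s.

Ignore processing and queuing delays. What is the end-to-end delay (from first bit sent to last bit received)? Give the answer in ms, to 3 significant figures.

130 ms

Transmission delays (L/R per hop): 0.0177936, 9.09091, 0.0105932, 0.11236 ms; sum = 9.23166 ms.
Propagation delays (d/s per hop): 0.0308824, 120, 0.393122, 0.00159113 ms; sum = 120.426 ms.
End-to-end = 130 ms.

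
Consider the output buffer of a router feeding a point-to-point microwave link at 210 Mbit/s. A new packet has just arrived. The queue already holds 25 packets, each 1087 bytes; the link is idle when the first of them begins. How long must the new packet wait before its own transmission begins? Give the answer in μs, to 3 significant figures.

Each queued packet: L/R = 8696/210000000 = 41.4095 μs.
25 queued → 1035.24 μs.
Queuing delay = 1040 μs.

1040 μs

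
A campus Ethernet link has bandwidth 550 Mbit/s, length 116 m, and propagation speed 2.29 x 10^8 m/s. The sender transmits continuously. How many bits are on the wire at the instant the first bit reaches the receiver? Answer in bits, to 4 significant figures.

278.6 bits

Propagation delay = 116 / 229000000 = 5.0655e-07 s.
BDP = R × t_prop = 550000000 × 5.0655e-07 = 278.603 bits.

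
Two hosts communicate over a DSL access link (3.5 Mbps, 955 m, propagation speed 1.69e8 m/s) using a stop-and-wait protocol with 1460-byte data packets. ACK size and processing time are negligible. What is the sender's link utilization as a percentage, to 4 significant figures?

t_tx = L/R = 11680/3500000 = 0.00333714 s.
t_prop = 955/169000000 = 5.65089e-06 s; RTT = 1.13018e-05 s.
Cycle = t_tx + RTT = 0.00334844 s.
Utilization = t_tx / cycle = 0.00333714/0.00334844 = 99.66 %.

99.66 %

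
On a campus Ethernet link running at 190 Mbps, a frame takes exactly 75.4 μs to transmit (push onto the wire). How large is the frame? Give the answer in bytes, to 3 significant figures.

L = R × t_tx = 190000000 b/s × 7.54e-05 s = 14326 bits.
In bytes: 14326 / 8 = 1790 bytes.

1790 bytes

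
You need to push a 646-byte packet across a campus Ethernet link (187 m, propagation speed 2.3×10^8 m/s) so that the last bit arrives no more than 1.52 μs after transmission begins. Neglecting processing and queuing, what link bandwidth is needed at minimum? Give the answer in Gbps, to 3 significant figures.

7.31 Gbps

L = 5168 bits.
Propagation delay = 187 / 2.3e+08 = 0.813043 μs.
Transmission budget = 1.52 − 0.813043 = 0.706957 μs.
R ≥ L / t_tx = 5168 bits / 7.06957e-07 s = 7.31 Gbps.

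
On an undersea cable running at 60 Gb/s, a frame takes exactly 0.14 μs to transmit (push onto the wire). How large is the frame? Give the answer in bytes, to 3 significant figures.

1050 bytes

L = R × t_tx = 60000000000 b/s × 1.4e-07 s = 8400 bits.
In bytes: 8400 / 8 = 1050 bytes.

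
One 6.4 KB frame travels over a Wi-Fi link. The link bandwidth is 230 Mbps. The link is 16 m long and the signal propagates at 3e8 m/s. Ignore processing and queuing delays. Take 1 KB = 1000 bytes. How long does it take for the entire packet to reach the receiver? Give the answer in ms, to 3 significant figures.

0.223 ms

L = 51200 bits.
Transmission delay = L/R = 51200 / 230000000 = 0.222609 ms.
Propagation delay = d/s = 16 m / 300000000 m/s = 5.33333e-05 ms.
Total = 0.223 ms.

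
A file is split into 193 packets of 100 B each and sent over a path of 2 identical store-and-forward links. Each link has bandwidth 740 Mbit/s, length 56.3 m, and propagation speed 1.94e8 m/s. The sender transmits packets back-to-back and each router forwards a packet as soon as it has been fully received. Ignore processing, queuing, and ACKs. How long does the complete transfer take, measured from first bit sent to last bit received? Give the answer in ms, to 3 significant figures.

Per-hop transmission t_tx = L/R = 800/740000000 = 0.00108108 ms.
Per-hop propagation t_prop = 56.3/194000000 = 0.000290206 ms.
Pipeline fill: first packet needs 2·t_tx to clear all hops; remaining 192 packets each add one t_tx.
Total = (2+193-1)·t_tx + 2·t_prop = 194·0.00108108 + 2·0.000290206 = 0.210 ms.

0.210 ms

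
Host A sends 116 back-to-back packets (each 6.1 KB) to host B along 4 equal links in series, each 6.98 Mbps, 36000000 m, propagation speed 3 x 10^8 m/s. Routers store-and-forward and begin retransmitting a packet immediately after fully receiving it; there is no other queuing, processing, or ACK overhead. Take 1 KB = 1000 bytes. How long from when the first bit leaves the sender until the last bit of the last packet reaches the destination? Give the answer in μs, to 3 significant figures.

1310000 μs

Per-hop transmission t_tx = L/R = 48800/6980000 = 6991.4 μs.
Per-hop propagation t_prop = 36000000/300000000 = 120000 μs.
Pipeline fill: first packet needs 4·t_tx to clear all hops; remaining 115 packets each add one t_tx.
Total = (4+116-1)·t_tx + 4·t_prop = 119·6991.4 + 4·120000 = 1310000 μs.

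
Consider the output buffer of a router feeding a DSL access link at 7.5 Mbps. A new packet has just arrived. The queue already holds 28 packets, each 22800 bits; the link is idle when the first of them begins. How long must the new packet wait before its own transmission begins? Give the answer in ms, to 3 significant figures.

85.1 ms

Each queued packet: L/R = 22800/7500000 = 3.04 ms.
28 queued → 85.12 ms.
Queuing delay = 85.1 ms.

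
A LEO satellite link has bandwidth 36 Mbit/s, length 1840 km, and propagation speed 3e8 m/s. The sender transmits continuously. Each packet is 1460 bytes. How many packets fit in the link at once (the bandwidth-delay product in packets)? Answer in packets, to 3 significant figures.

18.9 packets

Propagation delay = 1840000 / 300000000 = 0.00613333 s.
BDP = R × t_prop = 36000000 × 0.00613333 = 220800 bits.
In packets of 11680 bits: 18.9 packets.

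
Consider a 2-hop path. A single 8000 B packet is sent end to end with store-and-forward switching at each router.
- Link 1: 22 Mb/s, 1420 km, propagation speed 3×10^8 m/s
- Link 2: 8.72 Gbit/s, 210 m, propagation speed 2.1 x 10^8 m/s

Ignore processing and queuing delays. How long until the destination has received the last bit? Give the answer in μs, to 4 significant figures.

7651 μs

L = 8000 × 8 = 64000 bits.
Transmission delays (L/R per hop): 2909.09, 7.33945 μs; sum = 2916.43 μs.
Propagation delays (d/s per hop): 4733.33, 1 μs; sum = 4734.33 μs.
End-to-end = 7651 μs.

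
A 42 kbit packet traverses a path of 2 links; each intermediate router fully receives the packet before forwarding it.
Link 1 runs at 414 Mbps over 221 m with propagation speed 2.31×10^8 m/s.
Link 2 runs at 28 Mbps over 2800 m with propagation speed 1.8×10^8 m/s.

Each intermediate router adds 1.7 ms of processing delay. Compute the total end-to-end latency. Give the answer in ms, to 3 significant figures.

3.32 ms

L = 42000 bits.
Transmission delays (L/R per hop): 0.101449, 1.5 ms; sum = 1.60145 ms.
Propagation delays (d/s per hop): 0.00095671, 0.0155556 ms; sum = 0.0165123 ms.
Processing at 1 router(s): 1 × 1.7 ms = 1.7 ms.
End-to-end = 3.32 ms.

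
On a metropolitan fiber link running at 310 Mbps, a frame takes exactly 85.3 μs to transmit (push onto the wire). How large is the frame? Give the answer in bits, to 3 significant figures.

26400 bits

L = R × t_tx = 310000000 b/s × 8.53e-05 s = 26443 bits.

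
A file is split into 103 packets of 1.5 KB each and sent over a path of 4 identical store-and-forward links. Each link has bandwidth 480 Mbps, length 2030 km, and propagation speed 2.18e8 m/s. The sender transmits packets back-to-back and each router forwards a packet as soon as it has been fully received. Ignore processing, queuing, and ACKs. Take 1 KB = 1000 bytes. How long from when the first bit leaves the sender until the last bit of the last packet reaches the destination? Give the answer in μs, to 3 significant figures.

Per-hop transmission t_tx = L/R = 12000/480000000 = 25 μs.
Per-hop propagation t_prop = 2030000/2.18e+08 = 9311.93 μs.
Pipeline fill: first packet needs 4·t_tx to clear all hops; remaining 102 packets each add one t_tx.
Total = (4+103-1)·t_tx + 4·t_prop = 106·25 + 4·9311.93 = 39900 μs.

39900 μs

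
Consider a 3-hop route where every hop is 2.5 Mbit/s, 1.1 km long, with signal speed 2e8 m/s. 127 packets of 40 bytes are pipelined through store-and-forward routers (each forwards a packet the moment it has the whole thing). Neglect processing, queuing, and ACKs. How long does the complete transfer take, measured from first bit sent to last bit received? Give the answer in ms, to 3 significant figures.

Per-hop transmission t_tx = L/R = 320/2500000 = 0.128 ms.
Per-hop propagation t_prop = 1100/200000000 = 0.0055 ms.
Pipeline fill: first packet needs 3·t_tx to clear all hops; remaining 126 packets each add one t_tx.
Total = (3+127-1)·t_tx + 3·t_prop = 129·0.128 + 3·0.0055 = 16.5 ms.

16.5 ms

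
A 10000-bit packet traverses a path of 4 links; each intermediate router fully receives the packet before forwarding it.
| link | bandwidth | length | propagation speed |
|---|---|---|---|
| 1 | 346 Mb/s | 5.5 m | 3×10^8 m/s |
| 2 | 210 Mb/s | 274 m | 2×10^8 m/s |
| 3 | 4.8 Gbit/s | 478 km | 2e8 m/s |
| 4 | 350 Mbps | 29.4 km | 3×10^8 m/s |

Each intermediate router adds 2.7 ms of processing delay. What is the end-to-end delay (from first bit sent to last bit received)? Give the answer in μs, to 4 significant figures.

10700 μs

Transmission delays (L/R per hop): 28.9017, 47.619, 2.08333, 28.5714 μs; sum = 107.176 μs.
Propagation delays (d/s per hop): 0.0183333, 1.37, 2390, 98 μs; sum = 2489.39 μs.
Processing at 3 router(s): 3 × 2.7 ms = 8100 μs.
End-to-end = 10700 μs.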